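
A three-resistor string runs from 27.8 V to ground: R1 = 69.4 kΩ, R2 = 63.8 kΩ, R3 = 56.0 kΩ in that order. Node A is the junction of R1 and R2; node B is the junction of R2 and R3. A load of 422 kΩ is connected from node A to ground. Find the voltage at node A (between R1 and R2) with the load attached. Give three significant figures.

Below node A the series string R2+R3 = 119.8 kΩ sits in parallel with the 422 kΩ load: 93.31 kΩ.
V_A = 27.8 × 93.31/(69.4 + 93.31) = 15.9 V.

V ≈ 15.9 V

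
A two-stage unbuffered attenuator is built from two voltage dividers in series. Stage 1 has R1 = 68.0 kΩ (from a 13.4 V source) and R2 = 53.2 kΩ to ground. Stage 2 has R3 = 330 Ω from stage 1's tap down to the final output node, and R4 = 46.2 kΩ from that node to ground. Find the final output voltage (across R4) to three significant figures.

Stage 2 presents R3+R4 = 46530 Ω as a load on stage 1's tap.
Stage 1's lower leg becomes R2‖(R3+R4) = 24820 Ω, so V_mid = 13.4 × 24820/92820 = 3.583 V.
Stage 2 is itself unloaded: V_out = V_mid × R4/(R3+R4) = 3.583 × 46200/46530 = 3.56 V.

V_out ≈ 3.56 V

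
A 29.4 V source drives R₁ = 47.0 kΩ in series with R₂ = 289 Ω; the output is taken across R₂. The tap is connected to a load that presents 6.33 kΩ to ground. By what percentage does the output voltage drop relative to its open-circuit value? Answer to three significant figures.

The divider's output (Thévenin) resistance is R₁‖R₂ = 287.2 Ω.
Fractional drop under load = R_th/(R_th + R_L) = 287.2 / (287.2 + 6330) = 0.04341.
So the output falls by 4.34 %.

4.34 %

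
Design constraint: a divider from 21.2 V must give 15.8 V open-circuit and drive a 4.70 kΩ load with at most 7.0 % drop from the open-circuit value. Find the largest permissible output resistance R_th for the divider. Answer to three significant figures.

Loading drop = R_th/(R_th + R_L) ≤ 0.0700, so R_th ≤ R_L · ε/(1−ε) = 4.70 kΩ × 0.0700/0.9300 = 354 Ω.
(Any R1, R2 with R2/(R1+R2) = 0.745 and R1‖R2 ≤ 354 Ω will meet the spec.)

R_th ≤ 354 Ω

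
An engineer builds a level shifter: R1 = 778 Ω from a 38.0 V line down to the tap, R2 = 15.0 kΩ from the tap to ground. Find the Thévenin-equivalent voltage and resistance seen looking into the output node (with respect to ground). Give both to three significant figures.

V_th is the open-circuit tap voltage: 38.0 × 15000/(778 + 15000) = 36.1 V.
With the supply zeroed, R1 and R2 appear in parallel from the tap: R_th = R1‖R2 = (778 × 15000)/15780 = 740 Ω.

V_th = 36.1 V, R_th = 740 Ω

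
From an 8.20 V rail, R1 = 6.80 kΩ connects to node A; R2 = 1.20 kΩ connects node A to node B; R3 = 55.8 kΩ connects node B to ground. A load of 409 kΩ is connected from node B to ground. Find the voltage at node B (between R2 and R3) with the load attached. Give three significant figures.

At node B, R3 is in parallel with the load: R3‖R_L = 49.10 kΩ.
Below node A the resistance is R2 + (R3‖R_L) = 50.30 kΩ, so V_A = 8.20 × 50.30/57.10 = 7.223 V.
Then V_B = V_A × (R3‖R_L)/(R2 + R3‖R_L) = 7.223 × 49.10/50.30 = 7.05 V.

V ≈ 7.05 V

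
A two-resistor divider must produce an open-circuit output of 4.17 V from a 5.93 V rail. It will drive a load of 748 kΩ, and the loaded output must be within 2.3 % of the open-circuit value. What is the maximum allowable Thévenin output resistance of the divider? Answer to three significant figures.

R_th ≤ 17.6 kΩ

Loading drop = R_th/(R_th + R_L) ≤ 0.0230, so R_th ≤ R_L · ε/(1−ε) = 748 kΩ × 0.0230/0.9770 = 17.6 kΩ.
(Any R1, R2 with R2/(R1+R2) = 0.703 and R1‖R2 ≤ 17.6 kΩ will meet the spec.)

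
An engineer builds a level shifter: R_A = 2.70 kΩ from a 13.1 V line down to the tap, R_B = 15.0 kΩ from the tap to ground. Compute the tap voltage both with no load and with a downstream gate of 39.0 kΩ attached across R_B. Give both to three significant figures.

Open-circuit: V = 13.1 × 15.0/(2.70 + 15.0) = 11.1 V.
With the load, R_B becomes R_B‖R_L = 10.83 kΩ, so V = 13.1 × 10.83/13.53 = 10.5 V.

Unloaded: 11.1 V; loaded: 10.5 V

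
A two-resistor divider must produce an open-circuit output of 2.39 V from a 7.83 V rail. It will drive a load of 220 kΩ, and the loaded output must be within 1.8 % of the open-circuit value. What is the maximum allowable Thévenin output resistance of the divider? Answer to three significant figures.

Loading drop = R_th/(R_th + R_L) ≤ 0.0180, so R_th ≤ R_L · ε/(1−ε) = 220 kΩ × 0.0180/0.9820 = 4.03 kΩ.
(Any R1, R2 with R2/(R1+R2) = 0.305 and R1‖R2 ≤ 4.03 kΩ will meet the spec.)

R_th ≤ 4.03 kΩ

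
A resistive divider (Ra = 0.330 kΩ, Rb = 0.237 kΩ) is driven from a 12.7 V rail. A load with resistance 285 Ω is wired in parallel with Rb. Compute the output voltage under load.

V_out ≈ 3.58 V

The load sits in parallel with Rb: Rb‖R_L = (237 × 285) / (237 + 285) = 129.4 Ω.
V_out = 12.7 × 129.4 / (330 + 129.4) = 12.7 × 129.4/459.4 = 3.58 V.
(Unloaded it would have been 5.31 V.)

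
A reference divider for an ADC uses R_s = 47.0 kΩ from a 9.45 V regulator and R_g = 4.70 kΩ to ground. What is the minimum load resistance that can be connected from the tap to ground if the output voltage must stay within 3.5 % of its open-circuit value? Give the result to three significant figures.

Output resistance R_th = R_s‖R_g = (47.0 × 4.70)/51.70 = 4.273 kΩ.
The fractional drop is R_th/(R_th + R_L); requiring this ≤ 0.0350 gives R_L ≥ R_th(1/0.0350 − 1) = 4.273 × 27.57 = 118 kΩ.

R_L(min) ≈ 118 kΩ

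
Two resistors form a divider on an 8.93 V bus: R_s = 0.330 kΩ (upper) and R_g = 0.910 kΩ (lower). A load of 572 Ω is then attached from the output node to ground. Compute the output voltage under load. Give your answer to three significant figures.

The load sits in parallel with R_g: R_g‖R_L = (910 × 572) / (910 + 572) = 351.2 Ω.
V_out = 8.93 × 351.2 / (330 + 351.2) = 8.93 × 351.2/681.2 = 4.60 V.
(Unloaded it would have been 6.55 V.)

V_out ≈ 4.60 V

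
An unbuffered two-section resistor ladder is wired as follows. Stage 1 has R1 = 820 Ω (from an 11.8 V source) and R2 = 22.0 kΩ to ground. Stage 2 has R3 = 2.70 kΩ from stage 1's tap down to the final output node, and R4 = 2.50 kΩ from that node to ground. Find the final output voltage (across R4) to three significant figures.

V_out ≈ 4.75 V

Stage 2 presents R3+R4 = 5200 Ω as a load on stage 1's tap.
Stage 1's lower leg becomes R2‖(R3+R4) = 4206 Ω, so V_mid = 11.8 × 4206/5026 = 9.875 V.
Stage 2 is itself unloaded: V_out = V_mid × R4/(R3+R4) = 9.875 × 2500/5200 = 4.75 V.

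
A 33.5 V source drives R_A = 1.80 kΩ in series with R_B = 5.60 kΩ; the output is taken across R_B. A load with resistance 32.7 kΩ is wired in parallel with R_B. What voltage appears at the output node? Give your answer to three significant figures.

The load sits in parallel with R_B: R_B‖R_L = (5.60 × 32.7) / (5.60 + 32.7) = 4.781 kΩ.
V_out = 33.5 × 4.781 / (1.80 + 4.781) = 33.5 × 4.781/6.581 = 24.3 V.

V_out ≈ 24.3 V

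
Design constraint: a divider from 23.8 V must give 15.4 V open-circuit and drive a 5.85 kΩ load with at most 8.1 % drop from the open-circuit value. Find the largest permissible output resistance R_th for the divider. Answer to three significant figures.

R_th ≤ 516 Ω

Loading drop = R_th/(R_th + R_L) ≤ 0.0810, so R_th ≤ R_L · ε/(1−ε) = 5.85 kΩ × 0.0810/0.9190 = 516 Ω.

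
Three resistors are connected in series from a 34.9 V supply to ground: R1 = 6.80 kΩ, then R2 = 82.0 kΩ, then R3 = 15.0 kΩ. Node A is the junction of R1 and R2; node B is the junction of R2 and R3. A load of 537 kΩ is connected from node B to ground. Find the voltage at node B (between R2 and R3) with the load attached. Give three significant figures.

V ≈ 4.93 V

At node B, R3 is in parallel with the load: R3‖R_L = 14.59 kΩ.
Below node A the resistance is R2 + (R3‖R_L) = 96.59 kΩ, so V_A = 34.9 × 96.59/103.4 = 32.60 V.
Then V_B = V_A × (R3‖R_L)/(R2 + R3‖R_L) = 32.60 × 14.59/96.59 = 4.93 V.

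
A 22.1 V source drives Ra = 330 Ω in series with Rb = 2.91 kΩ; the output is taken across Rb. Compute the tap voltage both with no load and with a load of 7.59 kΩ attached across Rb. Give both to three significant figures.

Open-circuit: V = 22.1 × 2910/(330 + 2910) = 19.8 V.
With the load, Rb becomes Rb‖R_L = 2104 Ω, so V = 22.1 × 2104/2434 = 19.1 V.

Unloaded: 19.8 V; loaded: 19.1 V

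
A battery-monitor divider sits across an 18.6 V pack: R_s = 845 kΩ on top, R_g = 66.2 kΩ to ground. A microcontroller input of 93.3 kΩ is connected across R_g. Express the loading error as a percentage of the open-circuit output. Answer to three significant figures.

39.7 %

Unloaded V = 18.6 × 66.2/911.2 = 1.351 V.
Loaded: R_g‖R_L = 38.72 kΩ, giving V = 18.6 × 38.72/883.7 = 0.8150 V.
Drop = (1.351 − 0.8150) / 1.351 = 39.7 %.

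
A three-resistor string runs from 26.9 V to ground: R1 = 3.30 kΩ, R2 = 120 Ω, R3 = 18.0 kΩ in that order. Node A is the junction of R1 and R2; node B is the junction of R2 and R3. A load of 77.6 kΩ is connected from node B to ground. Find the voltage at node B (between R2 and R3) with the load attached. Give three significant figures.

At node B, R3 is in parallel with the load: R3‖R_L = 14610 Ω.
Below node A the resistance is R2 + (R3‖R_L) = 14730 Ω, so V_A = 26.9 × 14730/18030 = 21.98 V.
Then V_B = V_A × (R3‖R_L)/(R2 + R3‖R_L) = 21.98 × 14610/14730 = 21.8 V.

V ≈ 21.8 V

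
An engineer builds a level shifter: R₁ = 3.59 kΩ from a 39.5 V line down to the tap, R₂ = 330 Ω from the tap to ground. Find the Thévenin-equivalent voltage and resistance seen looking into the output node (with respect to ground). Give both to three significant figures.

V_th = 3.33 V, R_th = 302 Ω

V_th is the open-circuit tap voltage: 39.5 × 330/(3590 + 330) = 3.33 V.
With the supply zeroed, R₁ and R₂ appear in parallel from the tap: R_th = R₁‖R₂ = (3590 × 330)/3920 = 302 Ω.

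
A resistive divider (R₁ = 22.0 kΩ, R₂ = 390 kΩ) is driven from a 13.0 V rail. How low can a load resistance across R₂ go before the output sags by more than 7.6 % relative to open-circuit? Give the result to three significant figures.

Output resistance R_th = R₁‖R₂ = (22.0 × 390)/412.0 = 20.83 kΩ.
The fractional drop is R_th/(R_th + R_L); requiring this ≤ 0.0760 gives R_L ≥ R_th(1/0.0760 − 1) = 20.83 × 12.16 = 253 kΩ.

R_L(min) ≈ 253 kΩ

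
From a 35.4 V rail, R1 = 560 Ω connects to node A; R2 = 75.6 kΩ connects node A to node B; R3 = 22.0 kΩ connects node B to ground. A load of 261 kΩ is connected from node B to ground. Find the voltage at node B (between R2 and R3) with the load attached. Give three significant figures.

V ≈ 7.45 V

At node B, R3 is in parallel with the load: R3‖R_L = 20290 Ω.
Below node A the resistance is R2 + (R3‖R_L) = 95890 Ω, so V_A = 35.4 × 95890/96450 = 35.19 V.
Then V_B = V_A × (R3‖R_L)/(R2 + R3‖R_L) = 35.19 × 20290/95890 = 7.45 V.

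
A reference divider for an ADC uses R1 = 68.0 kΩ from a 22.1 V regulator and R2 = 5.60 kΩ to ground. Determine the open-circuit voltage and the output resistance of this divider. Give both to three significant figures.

V_th is the open-circuit tap voltage: 22.1 × 5.60/(68.0 + 5.60) = 1.68 V.
With the supply zeroed, R1 and R2 appear in parallel from the tap: R_th = R1‖R2 = (68.0 × 5.60)/73.60 = 5.17 kΩ.

V_th = 1.68 V, R_th = 5.17 kΩ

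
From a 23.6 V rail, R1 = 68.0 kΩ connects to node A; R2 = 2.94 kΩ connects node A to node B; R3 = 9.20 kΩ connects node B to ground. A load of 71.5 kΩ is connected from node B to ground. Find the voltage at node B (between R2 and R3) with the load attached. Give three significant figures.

V ≈ 2.43 V

At node B, R3 is in parallel with the load: R3‖R_L = 8.151 kΩ.
Below node A the resistance is R2 + (R3‖R_L) = 11.09 kΩ, so V_A = 23.6 × 11.09/79.09 = 3.309 V.
Then V_B = V_A × (R3‖R_L)/(R2 + R3‖R_L) = 3.309 × 8.151/11.09 = 2.43 V.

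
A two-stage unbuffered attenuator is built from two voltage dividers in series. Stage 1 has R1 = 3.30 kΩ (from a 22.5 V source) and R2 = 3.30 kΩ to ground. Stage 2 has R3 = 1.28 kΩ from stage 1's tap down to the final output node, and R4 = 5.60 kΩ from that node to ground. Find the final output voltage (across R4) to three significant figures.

Stage 2 presents R3+R4 = 6.880 kΩ as a load on stage 1's tap.
Stage 1's lower leg becomes R2‖(R3+R4) = 2.230 kΩ, so V_mid = 22.5 × 2.230/5.530 = 9.074 V.
Stage 2 is itself unloaded: V_out = V_mid × R4/(R3+R4) = 9.074 × 5.60/6.880 = 7.39 V.

V_out ≈ 7.39 V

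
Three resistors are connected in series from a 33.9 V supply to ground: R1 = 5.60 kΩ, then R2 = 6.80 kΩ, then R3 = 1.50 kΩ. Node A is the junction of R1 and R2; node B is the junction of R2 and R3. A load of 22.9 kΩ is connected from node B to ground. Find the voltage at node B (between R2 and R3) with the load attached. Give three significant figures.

V ≈ 3.46 V

At node B, R3 is in parallel with the load: R3‖R_L = 1.408 kΩ.
Below node A the resistance is R2 + (R3‖R_L) = 8.208 kΩ, so V_A = 33.9 × 8.208/13.81 = 20.15 V.
Then V_B = V_A × (R3‖R_L)/(R2 + R3‖R_L) = 20.15 × 1.408/8.208 = 3.46 V.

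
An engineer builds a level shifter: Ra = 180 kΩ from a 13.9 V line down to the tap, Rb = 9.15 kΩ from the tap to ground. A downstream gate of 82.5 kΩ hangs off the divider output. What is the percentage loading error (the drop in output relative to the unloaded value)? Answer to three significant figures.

9.55 %

The divider's output (Thévenin) resistance is Ra‖Rb = 8.707 kΩ.
Fractional drop under load = R_th/(R_th + R_L) = 8.707 / (8.707 + 82.5) = 0.09547.
So the output falls by 9.55 %.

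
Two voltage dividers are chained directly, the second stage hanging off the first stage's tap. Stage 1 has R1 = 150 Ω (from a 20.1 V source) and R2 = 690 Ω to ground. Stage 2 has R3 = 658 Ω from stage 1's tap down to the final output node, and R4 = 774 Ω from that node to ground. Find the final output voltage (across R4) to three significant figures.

V_out ≈ 8.22 V

Stage 2 presents R3+R4 = 1432 Ω as a load on stage 1's tap.
Stage 1's lower leg becomes R2‖(R3+R4) = 465.6 Ω, so V_mid = 20.1 × 465.6/615.6 = 15.20 V.
Stage 2 is itself unloaded: V_out = V_mid × R4/(R3+R4) = 15.20 × 774/1432 = 8.22 V.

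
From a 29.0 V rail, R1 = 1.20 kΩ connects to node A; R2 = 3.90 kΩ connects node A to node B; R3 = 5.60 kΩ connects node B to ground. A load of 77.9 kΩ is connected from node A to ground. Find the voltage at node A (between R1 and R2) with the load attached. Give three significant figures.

V ≈ 25.4 V

Below node A the series string R2+R3 = 9.500 kΩ sits in parallel with the 77.9 kΩ load: 8.467 kΩ.
V_A = 29.0 × 8.467/(1.20 + 8.467) = 25.4 V.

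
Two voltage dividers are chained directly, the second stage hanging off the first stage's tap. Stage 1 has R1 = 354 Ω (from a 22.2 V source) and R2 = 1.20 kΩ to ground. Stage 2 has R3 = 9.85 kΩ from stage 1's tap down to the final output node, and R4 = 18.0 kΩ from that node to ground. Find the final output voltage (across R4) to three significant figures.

Stage 2 presents R3+R4 = 27850 Ω as a load on stage 1's tap.
Stage 1's lower leg becomes R2‖(R3+R4) = 1150 Ω, so V_mid = 22.2 × 1150/1504 = 16.98 V.
Stage 2 is itself unloaded: V_out = V_mid × R4/(R3+R4) = 16.98 × 18000/27850 = 11.0 V.

V_out ≈ 11.0 V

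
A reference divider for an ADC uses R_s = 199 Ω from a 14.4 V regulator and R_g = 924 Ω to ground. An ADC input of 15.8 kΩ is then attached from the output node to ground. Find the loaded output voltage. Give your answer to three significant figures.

V_out ≈ 11.7 V

The load sits in parallel with R_g: R_g‖R_L = (924 × 15800) / (924 + 15800) = 872.9 Ω.
V_out = 14.4 × 872.9 / (199 + 872.9) = 14.4 × 872.9/1072 = 11.7 V.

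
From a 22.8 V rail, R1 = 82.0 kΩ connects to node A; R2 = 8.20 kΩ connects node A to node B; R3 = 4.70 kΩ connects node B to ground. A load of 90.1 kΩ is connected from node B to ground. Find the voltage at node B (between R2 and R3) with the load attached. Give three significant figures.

At node B, R3 is in parallel with the load: R3‖R_L = 4.467 kΩ.
Below node A the resistance is R2 + (R3‖R_L) = 12.67 kΩ, so V_A = 22.8 × 12.67/94.67 = 3.051 V.
Then V_B = V_A × (R3‖R_L)/(R2 + R3‖R_L) = 3.051 × 4.467/12.67 = 1.08 V.

V ≈ 1.08 V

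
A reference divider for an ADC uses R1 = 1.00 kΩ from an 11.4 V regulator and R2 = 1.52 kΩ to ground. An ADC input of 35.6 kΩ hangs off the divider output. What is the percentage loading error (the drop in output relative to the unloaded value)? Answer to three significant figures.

The divider's output (Thévenin) resistance is R1‖R2 = 0.6032 kΩ.
Fractional drop under load = R_th/(R_th + R_L) = 0.6032 / (0.6032 + 35.6) = 0.01666.
So the output falls by 1.67 %.

1.67 %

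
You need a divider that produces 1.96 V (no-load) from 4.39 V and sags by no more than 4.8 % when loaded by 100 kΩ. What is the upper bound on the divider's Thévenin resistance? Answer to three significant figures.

R_th ≤ 5.04 kΩ

Loading drop = R_th/(R_th + R_L) ≤ 0.0480, so R_th ≤ R_L · ε/(1−ε) = 100 kΩ × 0.0480/0.9520 = 5.04 kΩ.
(Any R1, R2 with R2/(R1+R2) = 0.446 and R1‖R2 ≤ 5.04 kΩ will meet the spec.)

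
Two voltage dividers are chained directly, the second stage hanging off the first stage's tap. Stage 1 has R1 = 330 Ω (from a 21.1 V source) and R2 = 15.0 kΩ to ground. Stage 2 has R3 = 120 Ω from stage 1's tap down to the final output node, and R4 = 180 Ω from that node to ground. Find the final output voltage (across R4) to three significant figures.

V_out ≈ 5.97 V

Stage 2 presents R3+R4 = 300.0 Ω as a load on stage 1's tap.
Stage 1's lower leg becomes R2‖(R3+R4) = 294.1 Ω, so V_mid = 21.1 × 294.1/624.1 = 9.943 V.
Stage 2 is itself unloaded: V_out = V_mid × R4/(R3+R4) = 9.943 × 180/300.0 = 5.97 V.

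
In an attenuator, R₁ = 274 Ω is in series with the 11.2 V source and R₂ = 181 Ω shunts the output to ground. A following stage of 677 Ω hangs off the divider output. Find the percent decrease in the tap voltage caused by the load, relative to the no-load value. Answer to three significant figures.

13.9 %

The divider's output (Thévenin) resistance is R₁‖R₂ = 109.0 Ω.
Fractional drop under load = R_th/(R_th + R_L) = 109.0 / (109.0 + 677) = 0.1387.
So the output falls by 13.9 %.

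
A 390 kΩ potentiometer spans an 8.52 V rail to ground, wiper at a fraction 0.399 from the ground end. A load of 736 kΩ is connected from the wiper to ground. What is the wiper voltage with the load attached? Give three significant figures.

The wiper splits the pot into (1−α)R = 234.4 kΩ above and αR = 155.6 kΩ below.
Lower section ‖ load = 128.5 kΩ.
V_wiper = 8.52 × 128.5/(234.4 + 128.5) = 3.02 V.

V ≈ 3.02 V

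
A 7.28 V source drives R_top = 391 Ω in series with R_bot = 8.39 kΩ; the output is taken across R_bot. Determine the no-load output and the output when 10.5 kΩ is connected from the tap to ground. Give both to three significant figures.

Open-circuit: V = 7.28 × 8390/(391 + 8390) = 6.96 V.
With the load, R_bot becomes R_bot‖R_L = 4664 Ω, so V = 7.28 × 4664/5055 = 6.72 V.

Unloaded: 6.96 V; loaded: 6.72 V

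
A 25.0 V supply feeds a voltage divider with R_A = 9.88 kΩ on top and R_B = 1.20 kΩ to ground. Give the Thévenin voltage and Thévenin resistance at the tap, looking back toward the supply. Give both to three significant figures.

V_th is the open-circuit tap voltage: 25.0 × 1.20/(9.88 + 1.20) = 2.71 V.
With the supply zeroed, R_A and R_B appear in parallel from the tap: R_th = R_A‖R_B = (9.88 × 1.20)/11.08 = 1.07 kΩ.

V_th = 2.71 V, R_th = 1.07 kΩ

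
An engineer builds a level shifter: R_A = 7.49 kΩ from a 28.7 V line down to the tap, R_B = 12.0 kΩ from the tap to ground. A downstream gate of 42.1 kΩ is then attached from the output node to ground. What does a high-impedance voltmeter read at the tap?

The load sits in parallel with R_B: R_B‖R_L = (12.0 × 42.1) / (12.0 + 42.1) = 9.338 kΩ.
V_out = 28.7 × 9.338 / (7.49 + 9.338) = 28.7 × 9.338/16.83 = 15.9 V.

V_out ≈ 15.9 V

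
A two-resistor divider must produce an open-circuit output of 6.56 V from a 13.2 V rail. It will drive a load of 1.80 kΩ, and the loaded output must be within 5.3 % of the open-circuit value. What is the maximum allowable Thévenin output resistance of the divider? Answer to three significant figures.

Loading drop = R_th/(R_th + R_L) ≤ 0.0530, so R_th ≤ R_L · ε/(1−ε) = 1.80 kΩ × 0.0530/0.9470 = 101 Ω.

R_th ≤ 101 Ω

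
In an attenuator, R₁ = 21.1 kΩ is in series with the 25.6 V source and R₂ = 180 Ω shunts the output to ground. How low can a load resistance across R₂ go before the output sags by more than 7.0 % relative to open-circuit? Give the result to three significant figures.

Output resistance R_th = R₁‖R₂ = (21100 × 180)/21280 = 178.5 Ω.
The fractional drop is R_th/(R_th + R_L); requiring this ≤ 0.0700 gives R_L ≥ R_th(1/0.0700 − 1) = 178.5 × 13.29 = 2.37 kΩ.

R_L(min) ≈ 2.37 kΩ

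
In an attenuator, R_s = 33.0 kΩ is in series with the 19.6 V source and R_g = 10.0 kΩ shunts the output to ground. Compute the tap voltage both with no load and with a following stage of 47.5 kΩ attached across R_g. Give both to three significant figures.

Unloaded: 4.56 V; loaded: 3.92 V

Open-circuit: V = 19.6 × 10.0/(33.0 + 10.0) = 4.56 V.
With the load, R_g becomes R_g‖R_L = 8.261 kΩ, so V = 19.6 × 8.261/41.26 = 3.92 V.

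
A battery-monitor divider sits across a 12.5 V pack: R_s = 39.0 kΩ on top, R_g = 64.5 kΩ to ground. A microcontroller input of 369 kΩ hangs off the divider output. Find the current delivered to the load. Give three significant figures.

I_L ≈ 0.0198 mA

R_g‖R_L = 54.90 kΩ; V_out = 12.5 × 54.90/93.90 = 7.308 V.
I_L = V_out / R_L = 7.308 / 369 kΩ = 0.0198 mA.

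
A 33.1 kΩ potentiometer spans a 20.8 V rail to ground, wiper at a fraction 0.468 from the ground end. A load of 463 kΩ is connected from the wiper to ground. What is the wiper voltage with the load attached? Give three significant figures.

V ≈ 9.56 V

The wiper splits the pot into (1−α)R = 17.61 kΩ above and αR = 15.49 kΩ below.
Lower section ‖ load = 14.99 kΩ.
V_wiper = 20.8 × 14.99/(17.61 + 14.99) = 9.56 V.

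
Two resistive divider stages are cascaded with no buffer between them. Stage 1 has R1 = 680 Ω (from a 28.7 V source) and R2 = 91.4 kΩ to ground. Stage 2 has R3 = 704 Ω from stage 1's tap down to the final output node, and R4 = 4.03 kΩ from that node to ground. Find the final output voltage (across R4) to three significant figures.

V_out ≈ 21.2 V

Stage 2 presents R3+R4 = 4734 Ω as a load on stage 1's tap.
Stage 1's lower leg becomes R2‖(R3+R4) = 4501 Ω, so V_mid = 28.7 × 4501/5181 = 24.93 V.
Stage 2 is itself unloaded: V_out = V_mid × R4/(R3+R4) = 24.93 × 4030/4734 = 21.2 V.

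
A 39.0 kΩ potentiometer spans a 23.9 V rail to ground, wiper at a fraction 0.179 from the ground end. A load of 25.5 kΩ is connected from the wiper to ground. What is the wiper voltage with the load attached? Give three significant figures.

The wiper splits the pot into (1−α)R = 32.02 kΩ above and αR = 6.981 kΩ below.
Lower section ‖ load = 5.481 kΩ.
V_wiper = 23.9 × 5.481/(32.02 + 5.481) = 3.49 V.

V ≈ 3.49 V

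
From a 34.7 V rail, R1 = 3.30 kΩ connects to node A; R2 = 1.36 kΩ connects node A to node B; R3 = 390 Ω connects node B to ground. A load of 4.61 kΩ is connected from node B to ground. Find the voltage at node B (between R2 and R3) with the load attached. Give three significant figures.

V ≈ 2.49 V

At node B, R3 is in parallel with the load: R3‖R_L = 359.6 Ω.
Below node A the resistance is R2 + (R3‖R_L) = 1720 Ω, so V_A = 34.7 × 1720/5020 = 11.89 V.
Then V_B = V_A × (R3‖R_L)/(R2 + R3‖R_L) = 11.89 × 359.6/1720 = 2.49 V.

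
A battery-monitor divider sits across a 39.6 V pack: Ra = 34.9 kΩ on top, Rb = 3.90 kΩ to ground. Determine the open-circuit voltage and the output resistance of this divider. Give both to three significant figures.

V_th = 3.98 V, R_th = 3.51 kΩ

V_th is the open-circuit tap voltage: 39.6 × 3.90/(34.9 + 3.90) = 3.98 V.
With the supply zeroed, Ra and Rb appear in parallel from the tap: R_th = Ra‖Rb = (34.9 × 3.90)/38.80 = 3.51 kΩ.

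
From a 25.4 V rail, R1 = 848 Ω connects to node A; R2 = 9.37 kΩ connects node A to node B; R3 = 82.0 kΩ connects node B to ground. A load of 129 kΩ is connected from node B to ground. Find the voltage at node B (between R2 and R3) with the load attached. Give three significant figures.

V ≈ 21.1 V

At node B, R3 is in parallel with the load: R3‖R_L = 50130 Ω.
Below node A the resistance is R2 + (R3‖R_L) = 59500 Ω, so V_A = 25.4 × 59500/60350 = 25.04 V.
Then V_B = V_A × (R3‖R_L)/(R2 + R3‖R_L) = 25.04 × 50130/59500 = 21.1 V.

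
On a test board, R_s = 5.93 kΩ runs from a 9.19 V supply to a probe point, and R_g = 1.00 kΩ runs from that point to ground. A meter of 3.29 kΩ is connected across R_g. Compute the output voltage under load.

V_out ≈ 1.05 V

The load sits in parallel with R_g: R_g‖R_L = (1.00 × 3.29) / (1.00 + 3.29) = 0.7669 kΩ.
V_out = 9.19 × 0.7669 / (5.93 + 0.7669) = 9.19 × 0.7669/6.697 = 1.05 V.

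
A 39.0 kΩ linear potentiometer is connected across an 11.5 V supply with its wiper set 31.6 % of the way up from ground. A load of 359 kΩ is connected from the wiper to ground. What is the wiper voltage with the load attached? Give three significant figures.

V ≈ 3.55 V

The wiper splits the pot into (1−α)R = 26.68 kΩ above and αR = 12.32 kΩ below.
Lower section ‖ load = 11.91 kΩ.
V_wiper = 11.5 × 11.91/(26.68 + 11.91) = 3.55 V.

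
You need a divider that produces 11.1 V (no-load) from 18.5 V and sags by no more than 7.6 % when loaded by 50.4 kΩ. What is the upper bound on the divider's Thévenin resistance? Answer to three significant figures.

R_th ≤ 4.15 kΩ

Loading drop = R_th/(R_th + R_L) ≤ 0.0760, so R_th ≤ R_L · ε/(1−ε) = 50.4 kΩ × 0.0760/0.9240 = 4.15 kΩ.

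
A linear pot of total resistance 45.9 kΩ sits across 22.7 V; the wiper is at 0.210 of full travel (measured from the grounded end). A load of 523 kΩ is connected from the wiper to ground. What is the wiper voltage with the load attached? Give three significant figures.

V ≈ 4.70 V

The wiper splits the pot into (1−α)R = 36.26 kΩ above and αR = 9.639 kΩ below.
Lower section ‖ load = 9.465 kΩ.
V_wiper = 22.7 × 9.465/(36.26 + 9.465) = 4.70 V.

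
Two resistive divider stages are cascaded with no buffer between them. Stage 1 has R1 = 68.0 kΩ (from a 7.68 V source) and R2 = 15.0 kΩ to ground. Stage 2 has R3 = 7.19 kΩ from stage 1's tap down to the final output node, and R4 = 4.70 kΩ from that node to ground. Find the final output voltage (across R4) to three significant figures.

Stage 2 presents R3+R4 = 11.89 kΩ as a load on stage 1's tap.
Stage 1's lower leg becomes R2‖(R3+R4) = 6.633 kΩ, so V_mid = 7.68 × 6.633/74.63 = 0.6825 V.
Stage 2 is itself unloaded: V_out = V_mid × R4/(R3+R4) = 0.6825 × 4.70/11.89 = 0.270 V.

V_out ≈ 0.270 V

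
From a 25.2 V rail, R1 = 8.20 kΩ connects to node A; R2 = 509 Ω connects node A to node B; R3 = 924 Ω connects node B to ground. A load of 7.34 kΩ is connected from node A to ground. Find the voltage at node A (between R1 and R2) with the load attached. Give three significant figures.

V ≈ 3.21 V

Below node A the series string R2+R3 = 1433 Ω sits in parallel with the 7340 Ω load: 1199 Ω.
V_A = 25.2 × 1199/(8200 + 1199) = 3.21 V.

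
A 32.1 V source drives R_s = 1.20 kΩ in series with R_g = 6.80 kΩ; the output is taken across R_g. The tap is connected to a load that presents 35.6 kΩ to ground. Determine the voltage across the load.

V_out ≈ 26.5 V

The load sits in parallel with R_g: R_g‖R_L = (6.80 × 35.6) / (6.80 + 35.6) = 5.709 kΩ.
V_out = 32.1 × 5.709 / (1.20 + 5.709) = 32.1 × 5.709/6.909 = 26.5 V.
(Unloaded it would have been 27.3 V.)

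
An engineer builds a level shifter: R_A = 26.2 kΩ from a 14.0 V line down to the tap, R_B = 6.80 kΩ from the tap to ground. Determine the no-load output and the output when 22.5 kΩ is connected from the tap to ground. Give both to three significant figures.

Open-circuit: V = 14.0 × 6.80/(26.2 + 6.80) = 2.88 V.
With the load, R_B becomes R_B‖R_L = 5.222 kΩ, so V = 14.0 × 5.222/31.42 = 2.33 V.

Unloaded: 2.88 V; loaded: 2.33 V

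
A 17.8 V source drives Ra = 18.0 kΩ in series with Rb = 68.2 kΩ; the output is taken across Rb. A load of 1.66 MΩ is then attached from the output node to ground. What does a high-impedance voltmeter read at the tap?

The load sits in parallel with Rb: Rb‖R_L = (68.2 × 1660) / (68.2 + 1660) = 65.51 kΩ.
V_out = 17.8 × 65.51 / (18.0 + 65.51) = 17.8 × 65.51/83.51 = 14.0 V.
(Unloaded it would have been 14.1 V.)

V_out ≈ 14.0 V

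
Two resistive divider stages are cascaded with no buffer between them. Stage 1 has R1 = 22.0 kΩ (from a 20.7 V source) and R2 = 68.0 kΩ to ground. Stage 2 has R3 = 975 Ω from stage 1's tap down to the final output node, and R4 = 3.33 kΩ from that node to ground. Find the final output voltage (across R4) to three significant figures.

V_out ≈ 2.49 V

Stage 2 presents R3+R4 = 4305 Ω as a load on stage 1's tap.
Stage 1's lower leg becomes R2‖(R3+R4) = 4049 Ω, so V_mid = 20.7 × 4049/26050 = 3.217 V.
Stage 2 is itself unloaded: V_out = V_mid × R4/(R3+R4) = 3.217 × 3330/4305 = 2.49 V.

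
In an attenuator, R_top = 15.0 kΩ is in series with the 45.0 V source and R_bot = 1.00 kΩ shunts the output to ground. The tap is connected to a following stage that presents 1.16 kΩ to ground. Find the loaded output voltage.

The load sits in parallel with R_bot: R_bot‖R_L = (1.00 × 1.16) / (1.00 + 1.16) = 0.5370 kΩ.
V_out = 45.0 × 0.5370 / (15.0 + 0.5370) = 45.0 × 0.5370/15.54 = 1.56 V.
(Unloaded it would have been 2.81 V.)

V_out ≈ 1.56 V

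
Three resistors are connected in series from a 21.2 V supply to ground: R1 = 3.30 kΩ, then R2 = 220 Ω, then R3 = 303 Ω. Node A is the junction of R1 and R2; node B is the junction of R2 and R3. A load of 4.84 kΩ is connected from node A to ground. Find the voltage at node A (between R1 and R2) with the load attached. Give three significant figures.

V ≈ 2.65 V

Below node A the series string R2+R3 = 523.0 Ω sits in parallel with the 4840 Ω load: 472.0 Ω.
V_A = 21.2 × 472.0/(3300 + 472.0) = 2.65 V.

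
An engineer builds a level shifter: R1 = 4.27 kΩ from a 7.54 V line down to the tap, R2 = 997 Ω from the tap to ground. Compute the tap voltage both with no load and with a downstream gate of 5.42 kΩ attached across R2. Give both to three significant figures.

Open-circuit: V = 7.54 × 997/(4270 + 997) = 1.43 V.
With the load, R2 becomes R2‖R_L = 842.1 Ω, so V = 7.54 × 842.1/5112 = 1.24 V.

Unloaded: 1.43 V; loaded: 1.24 V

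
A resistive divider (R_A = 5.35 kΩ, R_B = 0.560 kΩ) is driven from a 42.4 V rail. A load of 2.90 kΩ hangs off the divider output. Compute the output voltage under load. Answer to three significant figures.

V_out ≈ 3.42 V

The load sits in parallel with R_B: R_B‖R_L = (560 × 2900) / (560 + 2900) = 469.4 Ω.
V_out = 42.4 × 469.4 / (5350 + 469.4) = 42.4 × 469.4/5819 = 3.42 V.
(Unloaded it would have been 4.02 V.)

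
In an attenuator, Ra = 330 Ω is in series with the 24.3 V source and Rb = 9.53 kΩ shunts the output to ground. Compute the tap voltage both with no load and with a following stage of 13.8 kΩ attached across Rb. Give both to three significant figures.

Open-circuit: V = 24.3 × 9530/(330 + 9530) = 23.5 V.
With the load, Rb becomes Rb‖R_L = 5637 Ω, so V = 24.3 × 5637/5967 = 23.0 V.

Unloaded: 23.5 V; loaded: 23.0 V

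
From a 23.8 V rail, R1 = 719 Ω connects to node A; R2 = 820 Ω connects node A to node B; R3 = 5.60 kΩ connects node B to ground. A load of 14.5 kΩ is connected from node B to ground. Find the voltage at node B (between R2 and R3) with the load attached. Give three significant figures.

V ≈ 17.2 V

At node B, R3 is in parallel with the load: R3‖R_L = 4040 Ω.
Below node A the resistance is R2 + (R3‖R_L) = 4860 Ω, so V_A = 23.8 × 4860/5579 = 20.73 V.
Then V_B = V_A × (R3‖R_L)/(R2 + R3‖R_L) = 20.73 × 4040/4860 = 17.2 V.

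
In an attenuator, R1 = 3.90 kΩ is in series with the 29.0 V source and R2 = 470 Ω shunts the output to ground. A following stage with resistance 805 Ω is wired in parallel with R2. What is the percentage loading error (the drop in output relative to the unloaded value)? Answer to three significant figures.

The divider's output (Thévenin) resistance is R1‖R2 = 419.5 Ω.
Fractional drop under load = R_th/(R_th + R_L) = 419.5 / (419.5 + 805) = 0.3426.
So the output falls by 34.3 %.

34.3 %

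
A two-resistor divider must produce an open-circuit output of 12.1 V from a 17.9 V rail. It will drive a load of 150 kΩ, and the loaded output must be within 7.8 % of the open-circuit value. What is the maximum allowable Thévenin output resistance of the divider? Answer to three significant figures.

Loading drop = R_th/(R_th + R_L) ≤ 0.0780, so R_th ≤ R_L · ε/(1−ε) = 150 kΩ × 0.0780/0.9220 = 12.7 kΩ.

R_th ≤ 12.7 kΩ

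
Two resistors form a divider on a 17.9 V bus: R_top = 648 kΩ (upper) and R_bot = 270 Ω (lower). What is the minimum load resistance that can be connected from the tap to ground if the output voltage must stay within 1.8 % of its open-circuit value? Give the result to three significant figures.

R_L(min) ≈ 14.7 kΩ

Output resistance R_th = R_top‖R_bot = (648000 × 270)/648300 = 269.9 Ω.
The fractional drop is R_th/(R_th + R_L); requiring this ≤ 0.0180 gives R_L ≥ R_th(1/0.0180 − 1) = 269.9 × 54.56 = 14.7 kΩ.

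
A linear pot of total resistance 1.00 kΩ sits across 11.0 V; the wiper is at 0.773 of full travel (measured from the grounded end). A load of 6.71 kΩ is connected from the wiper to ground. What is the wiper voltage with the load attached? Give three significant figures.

V ≈ 8.29 V

The wiper splits the pot into (1−α)R = 227.0 Ω above and αR = 773.0 Ω below.
Lower section ‖ load = 693.1 Ω.
V_wiper = 11.0 × 693.1/(227.0 + 693.1) = 8.29 V.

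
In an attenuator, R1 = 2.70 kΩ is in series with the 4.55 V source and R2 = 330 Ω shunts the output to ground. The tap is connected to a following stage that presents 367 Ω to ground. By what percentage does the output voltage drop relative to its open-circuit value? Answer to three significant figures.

The divider's output (Thévenin) resistance is R1‖R2 = 294.1 Ω.
Fractional drop under load = R_th/(R_th + R_L) = 294.1 / (294.1 + 367) = 0.4448.
So the output falls by 44.5 %.

44.5 %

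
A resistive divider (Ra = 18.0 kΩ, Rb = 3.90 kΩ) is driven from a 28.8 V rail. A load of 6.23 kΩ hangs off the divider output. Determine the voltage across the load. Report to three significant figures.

V_out ≈ 3.39 V

The load sits in parallel with Rb: Rb‖R_L = (3.90 × 6.23) / (3.90 + 6.23) = 2.399 kΩ.
V_out = 28.8 × 2.399 / (18.0 + 2.399) = 28.8 × 2.399/20.40 = 3.39 V.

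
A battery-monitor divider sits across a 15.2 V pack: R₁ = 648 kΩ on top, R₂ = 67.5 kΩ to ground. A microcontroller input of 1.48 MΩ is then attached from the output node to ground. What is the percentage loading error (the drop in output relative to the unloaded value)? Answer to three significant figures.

3.97 %

The divider's output (Thévenin) resistance is R₁‖R₂ = 61.13 kΩ.
Fractional drop under load = R_th/(R_th + R_L) = 61.13 / (61.13 + 1480) = 0.03967.
So the output falls by 3.97 %.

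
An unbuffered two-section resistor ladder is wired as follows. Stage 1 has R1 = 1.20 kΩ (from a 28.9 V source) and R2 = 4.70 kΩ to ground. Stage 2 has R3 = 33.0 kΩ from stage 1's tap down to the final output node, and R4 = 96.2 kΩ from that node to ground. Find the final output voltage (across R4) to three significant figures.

Stage 2 presents R3+R4 = 129.2 kΩ as a load on stage 1's tap.
Stage 1's lower leg becomes R2‖(R3+R4) = 4.535 kΩ, so V_mid = 28.9 × 4.535/5.735 = 22.85 V.
Stage 2 is itself unloaded: V_out = V_mid × R4/(R3+R4) = 22.85 × 96.2/129.2 = 17.0 V.

V_out ≈ 17.0 V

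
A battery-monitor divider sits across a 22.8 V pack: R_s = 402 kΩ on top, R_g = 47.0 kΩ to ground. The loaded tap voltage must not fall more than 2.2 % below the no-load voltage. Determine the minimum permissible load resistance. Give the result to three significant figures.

Output resistance R_th = R_s‖R_g = (402 × 47.0)/449.0 = 42.08 kΩ.
The fractional drop is R_th/(R_th + R_L); requiring this ≤ 0.0220 gives R_L ≥ R_th(1/0.0220 − 1) = 42.08 × 44.45 = 1.87 MΩ.

R_L(min) ≈ 1.87 MΩ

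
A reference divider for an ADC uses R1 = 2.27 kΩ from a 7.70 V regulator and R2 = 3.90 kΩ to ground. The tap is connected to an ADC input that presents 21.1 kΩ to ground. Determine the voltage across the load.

The load sits in parallel with R2: R2‖R_L = (3.90 × 21.1) / (3.90 + 21.1) = 3.292 kΩ.
V_out = 7.70 × 3.292 / (2.27 + 3.292) = 7.70 × 3.292/5.562 = 4.56 V.

V_out ≈ 4.56 V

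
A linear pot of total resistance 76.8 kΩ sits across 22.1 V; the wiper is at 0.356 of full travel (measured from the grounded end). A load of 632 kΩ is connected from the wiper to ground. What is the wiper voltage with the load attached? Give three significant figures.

V ≈ 7.65 V

The wiper splits the pot into (1−α)R = 49.46 kΩ above and αR = 27.34 kΩ below.
Lower section ‖ load = 26.21 kΩ.
V_wiper = 22.1 × 26.21/(49.46 + 26.21) = 7.65 V.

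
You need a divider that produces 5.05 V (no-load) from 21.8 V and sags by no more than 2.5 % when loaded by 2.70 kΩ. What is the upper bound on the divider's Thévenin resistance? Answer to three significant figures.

R_th ≤ 69.2 Ω

Loading drop = R_th/(R_th + R_L) ≤ 0.0250, so R_th ≤ R_L · ε/(1−ε) = 2.70 kΩ × 0.0250/0.9750 = 69.2 Ω.
(Any R1, R2 with R2/(R1+R2) = 0.232 and R1‖R2 ≤ 69.2 Ω will meet the spec.)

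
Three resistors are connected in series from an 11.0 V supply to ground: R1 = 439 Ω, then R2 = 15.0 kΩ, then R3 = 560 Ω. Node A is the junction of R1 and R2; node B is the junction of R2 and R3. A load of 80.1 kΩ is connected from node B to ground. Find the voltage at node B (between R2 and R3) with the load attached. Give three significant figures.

V ≈ 0.382 V

At node B, R3 is in parallel with the load: R3‖R_L = 556.1 Ω.
Below node A the resistance is R2 + (R3‖R_L) = 15560 Ω, so V_A = 11.0 × 15560/16000 = 10.70 V.
Then V_B = V_A × (R3‖R_L)/(R2 + R3‖R_L) = 10.70 × 556.1/15560 = 0.382 V.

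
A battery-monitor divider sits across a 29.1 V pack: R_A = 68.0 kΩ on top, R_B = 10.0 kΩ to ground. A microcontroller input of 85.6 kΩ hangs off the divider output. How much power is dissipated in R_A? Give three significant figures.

P ≈ 9.72 mW

Total resistance from the source is R_A + (R_B‖R_L) = 76.95 kΩ, so I = 29.1/76.95 kΩ = 0.3781 mA.
P = I²·R_A = (0.3781 mA)² × 68.0 kΩ = 9.72 mW.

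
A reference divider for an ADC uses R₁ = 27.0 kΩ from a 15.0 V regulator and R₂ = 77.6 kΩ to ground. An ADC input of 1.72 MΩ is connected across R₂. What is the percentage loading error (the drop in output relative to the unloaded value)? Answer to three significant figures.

The divider's output (Thévenin) resistance is R₁‖R₂ = 20.03 kΩ.
Fractional drop under load = R_th/(R_th + R_L) = 20.03 / (20.03 + 1720) = 0.01151.
So the output falls by 1.15 %.

1.15 %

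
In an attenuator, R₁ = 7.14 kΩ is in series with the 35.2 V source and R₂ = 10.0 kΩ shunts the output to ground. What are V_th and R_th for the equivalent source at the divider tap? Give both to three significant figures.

V_th = 20.5 V, R_th = 4.17 kΩ

V_th is the open-circuit tap voltage: 35.2 × 10.0/(7.14 + 10.0) = 20.5 V.
With the supply zeroed, R₁ and R₂ appear in parallel from the tap: R_th = R₁‖R₂ = (7.14 × 10.0)/17.14 = 4.17 kΩ.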